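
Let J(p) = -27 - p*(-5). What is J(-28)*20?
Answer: -3340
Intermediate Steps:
J(p) = -27 + 5*p (J(p) = -27 - (-5)*p = -27 + 5*p)
J(-28)*20 = (-27 + 5*(-28))*20 = (-27 - 140)*20 = -167*20 = -3340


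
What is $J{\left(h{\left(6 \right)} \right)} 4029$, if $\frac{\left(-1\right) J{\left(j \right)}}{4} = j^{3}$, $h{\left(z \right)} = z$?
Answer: $-3481056$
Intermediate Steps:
$J{\left(j \right)} = - 4 j^{3}$
$J{\left(h{\left(6 \right)} \right)} 4029 = - 4 \cdot 6^{3} \cdot 4029 = \left(-4\right) 216 \cdot 4029 = \left(-864\right) 4029 = -3481056$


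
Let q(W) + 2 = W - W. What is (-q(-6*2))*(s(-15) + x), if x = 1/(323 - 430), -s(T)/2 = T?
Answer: 6418/107 ≈ 59.981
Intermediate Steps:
q(W) = -2 (q(W) = -2 + (W - W) = -2 + 0 = -2)
s(T) = -2*T
x = -1/107 (x = 1/(-107) = -1/107 ≈ -0.0093458)
(-q(-6*2))*(s(-15) + x) = (-1*(-2))*(-2*(-15) - 1/107) = 2*(30 - 1/107) = 2*(3209/107) = 6418/107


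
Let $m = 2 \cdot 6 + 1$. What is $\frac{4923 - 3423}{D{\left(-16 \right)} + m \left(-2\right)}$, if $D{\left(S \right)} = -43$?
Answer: $- \frac{500}{23} \approx -21.739$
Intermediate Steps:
$m = 13$ ($m = 12 + 1 = 13$)
$\frac{4923 - 3423}{D{\left(-16 \right)} + m \left(-2\right)} = \frac{4923 - 3423}{-43 + 13 \left(-2\right)} = \frac{1500}{-43 - 26} = \frac{1500}{-69} = 1500 \left(- \frac{1}{69}\right) = - \frac{500}{23}$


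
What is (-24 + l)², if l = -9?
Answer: 1089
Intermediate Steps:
(-24 + l)² = (-24 - 9)² = (-33)² = 1089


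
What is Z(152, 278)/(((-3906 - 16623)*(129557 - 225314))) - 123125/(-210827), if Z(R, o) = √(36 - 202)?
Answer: 123125/210827 + I*√166/1965795453 ≈ 0.58401 + 6.5541e-9*I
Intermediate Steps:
Z(R, o) = I*√166 (Z(R, o) = √(-166) = I*√166)
Z(152, 278)/(((-3906 - 16623)*(129557 - 225314))) - 123125/(-210827) = (I*√166)/(((-3906 - 16623)*(129557 - 225314))) - 123125/(-210827) = (I*√166)/((-20529*(-95757))) - 123125*(-1/210827) = (I*√166)/1965795453 + 123125/210827 = (I*√166)*(1/1965795453) + 123125/210827 = I*√166/1965795453 + 123125/210827 = 123125/210827 + I*√166/1965795453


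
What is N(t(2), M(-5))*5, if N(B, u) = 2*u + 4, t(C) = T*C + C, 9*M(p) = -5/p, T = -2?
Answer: 190/9 ≈ 21.111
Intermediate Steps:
M(p) = -5/(9*p) (M(p) = (-5/p)/9 = -5/(9*p))
t(C) = -C (t(C) = -2*C + C = -C)
N(B, u) = 4 + 2*u
N(t(2), M(-5))*5 = (4 + 2*(-5/9/(-5)))*5 = (4 + 2*(-5/9*(-⅕)))*5 = (4 + 2*(⅑))*5 = (4 + 2/9)*5 = (38/9)*5 = 190/9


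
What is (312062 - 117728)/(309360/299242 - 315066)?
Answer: -4846074569/7856722551 ≈ -0.61681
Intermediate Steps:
(312062 - 117728)/(309360/299242 - 315066) = 194334/(309360*(1/299242) - 315066) = 194334/(154680/149621 - 315066) = 194334/(-47140335306/149621) = 194334*(-149621/47140335306) = -4846074569/7856722551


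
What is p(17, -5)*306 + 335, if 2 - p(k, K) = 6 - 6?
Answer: 947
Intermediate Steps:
p(k, K) = 2 (p(k, K) = 2 - (6 - 6) = 2 - 1*0 = 2 + 0 = 2)
p(17, -5)*306 + 335 = 2*306 + 335 = 612 + 335 = 947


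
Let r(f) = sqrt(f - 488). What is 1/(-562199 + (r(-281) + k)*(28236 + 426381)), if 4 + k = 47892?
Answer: -I/(-21770136697*I + 454617*sqrt(769)) ≈ 4.5934e-11 - 2.66e-14*I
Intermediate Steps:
k = 47888 (k = -4 + 47892 = 47888)
r(f) = sqrt(-488 + f)
1/(-562199 + (r(-281) + k)*(28236 + 426381)) = 1/(-562199 + (sqrt(-488 - 281) + 47888)*(28236 + 426381)) = 1/(-562199 + (sqrt(-769) + 47888)*454617) = 1/(-562199 + (I*sqrt(769) + 47888)*454617) = 1/(-562199 + (47888 + I*sqrt(769))*454617) = 1/(-562199 + (21770698896 + 454617*I*sqrt(769))) = 1/(21770136697 + 454617*I*sqrt(769))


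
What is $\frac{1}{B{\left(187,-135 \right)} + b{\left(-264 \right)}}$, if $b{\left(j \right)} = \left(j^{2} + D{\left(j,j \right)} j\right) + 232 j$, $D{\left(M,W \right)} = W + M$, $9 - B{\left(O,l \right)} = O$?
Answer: $\frac{1}{147662} \approx 6.7722 \cdot 10^{-6}$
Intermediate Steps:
$B{\left(O,l \right)} = 9 - O$
$D{\left(M,W \right)} = M + W$
$b{\left(j \right)} = 3 j^{2} + 232 j$ ($b{\left(j \right)} = \left(j^{2} + \left(j + j\right) j\right) + 232 j = \left(j^{2} + 2 j j\right) + 232 j = \left(j^{2} + 2 j^{2}\right) + 232 j = 3 j^{2} + 232 j$)
$\frac{1}{B{\left(187,-135 \right)} + b{\left(-264 \right)}} = \frac{1}{\left(9 - 187\right) - 264 \left(232 + 3 \left(-264\right)\right)} = \frac{1}{\left(9 - 187\right) - 264 \left(232 - 792\right)} = \frac{1}{-178 - -147840} = \frac{1}{-178 + 147840} = \frac{1}{147662}$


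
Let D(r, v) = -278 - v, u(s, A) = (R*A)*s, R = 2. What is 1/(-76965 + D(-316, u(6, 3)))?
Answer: -1/77279 ≈ -1.2940e-5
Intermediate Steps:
u(s, A) = 2*A*s (u(s, A) = (2*A)*s = 2*A*s)
1/(-76965 + D(-316, u(6, 3))) = 1/(-76965 + (-278 - 2*3*6)) = 1/(-76965 + (-278 - 1*36)) = 1/(-76965 + (-278 - 36)) = 1/(-76965 - 314) = 1/(-77279) = -1/77279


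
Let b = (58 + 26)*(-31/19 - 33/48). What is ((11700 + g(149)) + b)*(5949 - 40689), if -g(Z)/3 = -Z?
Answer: -7889167395/19 ≈ -4.1522e+8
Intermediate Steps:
g(Z) = 3*Z (g(Z) = -(-3)*Z = 3*Z)
b = -14805/76 (b = 84*(-31*1/19 - 33*1/48) = 84*(-31/19 - 11/16) = 84*(-705/304) = -14805/76 ≈ -194.80)
((11700 + g(149)) + b)*(5949 - 40689) = ((11700 + 3*149) - 14805/76)*(5949 - 40689) = ((11700 + 447) - 14805/76)*(-34740) = (12147 - 14805/76)*(-34740) = (908367/76)*(-34740) = -7889167395/19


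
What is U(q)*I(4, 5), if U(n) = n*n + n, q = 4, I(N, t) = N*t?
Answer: 400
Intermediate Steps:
U(n) = n + n**2 (U(n) = n**2 + n = n + n**2)
U(q)*I(4, 5) = (4*(1 + 4))*(4*5) = (4*5)*20 = 20*20 = 400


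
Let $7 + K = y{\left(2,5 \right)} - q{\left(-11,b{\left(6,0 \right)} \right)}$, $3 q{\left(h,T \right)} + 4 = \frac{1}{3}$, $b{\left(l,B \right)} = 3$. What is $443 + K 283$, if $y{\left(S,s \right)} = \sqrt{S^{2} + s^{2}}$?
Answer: $- \frac{10729}{9} + 283 \sqrt{29} \approx 331.89$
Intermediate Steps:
$q{\left(h,T \right)} = - \frac{11}{9}$ ($q{\left(h,T \right)} = - \frac{4}{3} + \frac{1}{3 \cdot 3} = - \frac{4}{3} + \frac{1}{3} \cdot \frac{1}{3} = - \frac{4}{3} + \frac{1}{9} = - \frac{11}{9}$)
$K = - \frac{52}{9} + \sqrt{29}$ ($K = -7 - \left(- \frac{11}{9} - \sqrt{2^{2} + 5^{2}}\right) = -7 + \left(\sqrt{4 + 25} + \frac{11}{9}\right) = -7 + \left(\sqrt{29} + \frac{11}{9}\right) = -7 + \left(\frac{11}{9} + \sqrt{29}\right) = - \frac{52}{9} + \sqrt{29} \approx -0.39261$)
$443 + K 283 = 443 + \left(- \frac{52}{9} + \sqrt{29}\right) 283 = 443 - \left(\frac{14716}{9} - 283 \sqrt{29}\right) = - \frac{10729}{9} + 283 \sqrt{29}$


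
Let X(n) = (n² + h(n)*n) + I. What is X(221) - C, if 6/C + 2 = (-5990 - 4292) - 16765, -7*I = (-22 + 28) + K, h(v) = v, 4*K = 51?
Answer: 73979583197/757372 ≈ 97679.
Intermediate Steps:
K = 51/4 (K = (¼)*51 = 51/4 ≈ 12.750)
I = -75/28 (I = -((-22 + 28) + 51/4)/7 = -(6 + 51/4)/7 = -⅐*75/4 = -75/28 ≈ -2.6786)
X(n) = -75/28 + 2*n² (X(n) = (n² + n*n) - 75/28 = (n² + n²) - 75/28 = 2*n² - 75/28 = -75/28 + 2*n²)
C = -6/27049 (C = 6/(-2 + ((-5990 - 4292) - 16765)) = 6/(-2 + (-10282 - 16765)) = 6/(-2 - 27047) = 6/(-27049) = 6*(-1/27049) = -6/27049 ≈ -0.00022182)
X(221) - C = (-75/28 + 2*221²) - 1*(-6/27049) = (-75/28 + 2*48841) + 6/27049 = (-75/28 + 97682) + 6/27049 = 2735021/28 + 6/27049 = 73979583197/757372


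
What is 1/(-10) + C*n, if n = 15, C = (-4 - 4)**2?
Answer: 9599/10 ≈ 959.90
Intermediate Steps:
C = 64 (C = (-8)**2 = 64)
1/(-10) + C*n = 1/(-10) + 64*15 = -1/10 + 960 = 9599/10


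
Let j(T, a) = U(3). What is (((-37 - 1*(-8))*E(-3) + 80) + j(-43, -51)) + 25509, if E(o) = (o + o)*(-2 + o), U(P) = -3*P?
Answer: 24710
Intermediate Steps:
E(o) = 2*o*(-2 + o) (E(o) = (2*o)*(-2 + o) = 2*o*(-2 + o))
j(T, a) = -9 (j(T, a) = -3*3 = -9)
(((-37 - 1*(-8))*E(-3) + 80) + j(-43, -51)) + 25509 = (((-37 - 1*(-8))*(2*(-3)*(-2 - 3)) + 80) - 9) + 25509 = (((-37 + 8)*(2*(-3)*(-5)) + 80) - 9) + 25509 = ((-29*30 + 80) - 9) + 25509 = ((-870 + 80) - 9) + 25509 = (-790 - 9) + 25509 = -799 + 25509 = 24710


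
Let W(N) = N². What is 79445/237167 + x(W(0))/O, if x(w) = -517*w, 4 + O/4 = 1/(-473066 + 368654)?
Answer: 79445/237167 ≈ 0.33497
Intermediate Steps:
O = -417649/26103 (O = -16 + 4/(-473066 + 368654) = -16 + 4/(-104412) = -16 + 4*(-1/104412) = -16 - 1/26103 = -417649/26103 ≈ -16.000)
79445/237167 + x(W(0))/O = 79445/237167 + (-517*0²)/(-417649/26103) = 79445*(1/237167) - 517*0*(-26103/417649) = 79445/237167 + 0*(-26103/417649) = 79445/237167 + 0 = 79445/237167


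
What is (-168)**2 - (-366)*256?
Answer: 121920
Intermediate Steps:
(-168)**2 - (-366)*256 = 28224 - 1*(-93696) = 28224 + 93696 = 121920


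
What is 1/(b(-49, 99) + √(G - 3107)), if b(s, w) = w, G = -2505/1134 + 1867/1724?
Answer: 32257764/4206257995 - 6*I*√9166303938309/4206257995 ≈ 0.007669 - 0.0043187*I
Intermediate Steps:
G = -366907/325836 (G = -2505*1/1134 + 1867*(1/1724) = -835/378 + 1867/1724 = -366907/325836 ≈ -1.1260)
1/(b(-49, 99) + √(G - 3107)) = 1/(99 + √(-366907/325836 - 3107)) = 1/(99 + √(-1012739359/325836)) = 1/(99 + I*√9166303938309/54306)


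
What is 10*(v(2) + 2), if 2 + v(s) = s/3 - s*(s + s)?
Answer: -220/3 ≈ -73.333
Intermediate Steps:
v(s) = -2 - 2*s**2 + s/3 (v(s) = -2 + (s/3 - s*(s + s)) = -2 + (s*(1/3) - s*2*s) = -2 + (s/3 - 2*s**2) = -2 + (-2*s**2 + s/3) = -2 - 2*s**2 + s/3)
10*(v(2) + 2) = 10*((-2 - 2*2**2 + (1/3)*2) + 2) = 10*((-2 - 2*4 + 2/3) + 2) = 10*((-2 - 8 + 2/3) + 2) = 10*(-28/3 + 2) = 10*(-22/3) = -220/3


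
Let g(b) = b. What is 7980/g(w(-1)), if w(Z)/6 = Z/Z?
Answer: 1330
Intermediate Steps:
w(Z) = 6 (w(Z) = 6*(Z/Z) = 6*1 = 6)
7980/g(w(-1)) = 7980/6 = 7980*(⅙) = 1330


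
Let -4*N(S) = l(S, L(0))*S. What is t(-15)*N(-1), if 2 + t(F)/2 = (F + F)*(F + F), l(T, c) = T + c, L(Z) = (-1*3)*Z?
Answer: -449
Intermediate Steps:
L(Z) = -3*Z
t(F) = -4 + 8*F² (t(F) = -4 + 2*((F + F)*(F + F)) = -4 + 2*((2*F)*(2*F)) = -4 + 2*(4*F²) = -4 + 8*F²)
N(S) = -S²/4 (N(S) = -(S - 3*0)*S/4 = -(S + 0)*S/4 = -S*S/4 = -S²/4)
t(-15)*N(-1) = (-4 + 8*(-15)²)*(-¼*(-1)²) = (-4 + 8*225)*(-¼*1) = (-4 + 1800)*(-¼) = 1796*(-¼) = -449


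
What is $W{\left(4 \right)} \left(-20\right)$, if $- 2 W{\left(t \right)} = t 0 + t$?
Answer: $40$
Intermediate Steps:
$W{\left(t \right)} = - \frac{t}{2}$ ($W{\left(t \right)} = - \frac{t 0 + t}{2} = - \frac{0 + t}{2} = - \frac{t}{2}$)
$W{\left(4 \right)} \left(-20\right) = \left(- \frac{1}{2}\right) 4 \left(-20\right) = \left(-2\right) \left(-20\right) = 40$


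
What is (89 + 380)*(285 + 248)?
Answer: 249977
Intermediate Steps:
(89 + 380)*(285 + 248) = 469*533 = 249977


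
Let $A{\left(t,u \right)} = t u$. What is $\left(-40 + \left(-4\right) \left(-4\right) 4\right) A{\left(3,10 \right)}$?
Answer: $720$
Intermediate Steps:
$\left(-40 + \left(-4\right) \left(-4\right) 4\right) A{\left(3,10 \right)} = \left(-40 + \left(-4\right) \left(-4\right) 4\right) 3 \cdot 10 = \left(-40 + 16 \cdot 4\right) 30 = \left(-40 + 64\right) 30 = 24 \cdot 30 = 720$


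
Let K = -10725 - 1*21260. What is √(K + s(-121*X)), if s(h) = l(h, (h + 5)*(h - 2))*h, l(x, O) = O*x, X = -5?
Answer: √134634943765 ≈ 3.6693e+5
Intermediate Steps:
K = -31985 (K = -10725 - 21260 = -31985)
s(h) = h²*(-2 + h)*(5 + h) (s(h) = (((h + 5)*(h - 2))*h)*h = (((5 + h)*(-2 + h))*h)*h = (((-2 + h)*(5 + h))*h)*h = (h*(-2 + h)*(5 + h))*h = h²*(-2 + h)*(5 + h))
√(K + s(-121*X)) = √(-31985 + (-121*(-5))²*(-10 + (-121*(-5))² + 3*(-121*(-5)))) = √(-31985 + 605²*(-10 + 605² + 3*605)) = √(-31985 + 366025*(-10 + 366025 + 1815)) = √(-31985 + 366025*367830) = √(-31985 + 134634975750) = √134634943765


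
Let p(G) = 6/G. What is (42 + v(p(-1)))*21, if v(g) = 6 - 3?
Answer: 945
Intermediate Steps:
v(g) = 3
(42 + v(p(-1)))*21 = (42 + 3)*21 = 45*21 = 945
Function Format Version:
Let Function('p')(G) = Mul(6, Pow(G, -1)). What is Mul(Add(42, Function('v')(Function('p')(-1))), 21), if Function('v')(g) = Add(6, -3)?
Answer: 945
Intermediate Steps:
Function('v')(g) = 3
Mul(Add(42, Function('v')(Function('p')(-1))), 21) = Mul(Add(42, 3), 21) = Mul(45, 21) = 945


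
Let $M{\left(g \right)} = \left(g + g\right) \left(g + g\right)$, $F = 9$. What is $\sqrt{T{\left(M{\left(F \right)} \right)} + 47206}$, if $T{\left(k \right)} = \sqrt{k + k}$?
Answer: $\sqrt{47206 + 18 \sqrt{2}} \approx 217.33$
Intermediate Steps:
$M{\left(g \right)} = 4 g^{2}$ ($M{\left(g \right)} = 2 g 2 g = 4 g^{2}$)
$T{\left(k \right)} = \sqrt{2} \sqrt{k}$ ($T{\left(k \right)} = \sqrt{2 k} = \sqrt{2} \sqrt{k}$)
$\sqrt{T{\left(M{\left(F \right)} \right)} + 47206} = \sqrt{\sqrt{2} \sqrt{4 \cdot 9^{2}} + 47206} = \sqrt{\sqrt{2} \sqrt{4 \cdot 81} + 47206} = \sqrt{\sqrt{2} \sqrt{324} + 47206} = \sqrt{\sqrt{2} \cdot 18 + 47206} = \sqrt{18 \sqrt{2} + 47206} = \sqrt{47206 + 18 \sqrt{2}}$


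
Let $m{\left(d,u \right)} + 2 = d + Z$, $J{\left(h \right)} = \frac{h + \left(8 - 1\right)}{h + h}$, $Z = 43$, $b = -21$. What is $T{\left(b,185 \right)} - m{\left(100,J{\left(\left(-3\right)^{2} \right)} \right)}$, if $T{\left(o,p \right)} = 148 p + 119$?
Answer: $27358$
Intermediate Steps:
$J{\left(h \right)} = \frac{7 + h}{2 h}$ ($J{\left(h \right)} = \frac{h + \left(8 - 1\right)}{2 h} = \left(h + 7\right) \frac{1}{2 h} = \left(7 + h\right) \frac{1}{2 h} = \frac{7 + h}{2 h}$)
$T{\left(o,p \right)} = 119 + 148 p$
$m{\left(d,u \right)} = 41 + d$ ($m{\left(d,u \right)} = -2 + \left(d + 43\right) = -2 + \left(43 + d\right) = 41 + d$)
$T{\left(b,185 \right)} - m{\left(100,J{\left(\left(-3\right)^{2} \right)} \right)} = \left(119 + 148 \cdot 185\right) - \left(41 + 100\right) = \left(119 + 27380\right) - 141 = 27499 - 141 = 27358$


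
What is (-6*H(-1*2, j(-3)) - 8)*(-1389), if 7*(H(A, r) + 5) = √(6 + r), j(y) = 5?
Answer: -30558 + 8334*√11/7 ≈ -26609.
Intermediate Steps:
H(A, r) = -5 + √(6 + r)/7
(-6*H(-1*2, j(-3)) - 8)*(-1389) = (-6*(-5 + √(6 + 5)/7) - 8)*(-1389) = (-6*(-5 + √11/7) - 8)*(-1389) = ((30 - 6*√11/7) - 8)*(-1389) = (22 - 6*√11/7)*(-1389) = -30558 + 8334*√11/7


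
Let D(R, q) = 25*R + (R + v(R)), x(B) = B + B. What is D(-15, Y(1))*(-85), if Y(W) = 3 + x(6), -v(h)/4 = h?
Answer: 28050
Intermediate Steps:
v(h) = -4*h
x(B) = 2*B
Y(W) = 15 (Y(W) = 3 + 2*6 = 3 + 12 = 15)
D(R, q) = 22*R (D(R, q) = 25*R + (R - 4*R) = 25*R - 3*R = 22*R)
D(-15, Y(1))*(-85) = (22*(-15))*(-85) = -330*(-85) = 28050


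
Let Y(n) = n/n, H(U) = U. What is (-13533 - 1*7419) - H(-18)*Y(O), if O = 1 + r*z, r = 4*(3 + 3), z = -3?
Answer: -20934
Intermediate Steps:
r = 24 (r = 4*6 = 24)
O = -71 (O = 1 + 24*(-3) = 1 - 72 = -71)
Y(n) = 1
(-13533 - 1*7419) - H(-18)*Y(O) = (-13533 - 1*7419) - (-18) = (-13533 - 7419) - 1*(-18) = -20952 + 18 = -20934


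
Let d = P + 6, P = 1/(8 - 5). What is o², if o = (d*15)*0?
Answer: 0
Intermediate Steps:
P = ⅓ (P = 1/3 = ⅓ ≈ 0.33333)
d = 19/3 (d = ⅓ + 6 = 19/3 ≈ 6.3333)
o = 0 (o = ((19/3)*15)*0 = 95*0 = 0)
o² = 0² = 0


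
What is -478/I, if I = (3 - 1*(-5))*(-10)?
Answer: 239/40 ≈ 5.9750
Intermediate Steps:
I = -80 (I = (3 + 5)*(-10) = 8*(-10) = -80)
-478/I = -478/(-80) = -478*(-1/80) = 239/40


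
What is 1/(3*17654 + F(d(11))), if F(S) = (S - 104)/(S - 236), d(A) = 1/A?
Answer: 865/45812511 ≈ 1.8881e-5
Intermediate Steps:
F(S) = (-104 + S)/(-236 + S)
1/(3*17654 + F(d(11))) = 1/(3*17654 + (-104 + 1/11)/(-236 + 1/11)) = 1/(52962 + (-104 + 1/11)/(-236 + 1/11)) = 1/(52962 - 1143/11/(-2595/11)) = 1/(52962 - 11/2595*(-1143/11)) = 1/(52962 + 381/865) = 1/(45812511/865) = 865/45812511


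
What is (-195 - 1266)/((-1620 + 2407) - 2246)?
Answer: 1461/1459 ≈ 1.0014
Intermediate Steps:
(-195 - 1266)/((-1620 + 2407) - 2246) = -1461/(787 - 2246) = -1461/(-1459) = -1461*(-1/1459) = 1461/1459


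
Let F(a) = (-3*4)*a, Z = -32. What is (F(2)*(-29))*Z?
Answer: -22272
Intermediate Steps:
F(a) = -12*a
(F(2)*(-29))*Z = (-12*2*(-29))*(-32) = -24*(-29)*(-32) = 696*(-32) = -22272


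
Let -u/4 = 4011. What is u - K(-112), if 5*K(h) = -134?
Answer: -80086/5 ≈ -16017.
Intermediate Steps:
u = -16044 (u = -4*4011 = -16044)
K(h) = -134/5 (K(h) = (⅕)*(-134) = -134/5)
u - K(-112) = -16044 - 1*(-134/5) = -16044 + 134/5 = -80086/5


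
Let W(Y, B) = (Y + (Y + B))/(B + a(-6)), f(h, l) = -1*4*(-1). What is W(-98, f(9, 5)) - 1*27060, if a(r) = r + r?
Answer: -27036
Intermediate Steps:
f(h, l) = 4 (f(h, l) = -4*(-1) = 4)
a(r) = 2*r
W(Y, B) = (B + 2*Y)/(-12 + B) (W(Y, B) = (Y + (Y + B))/(B + 2*(-6)) = (Y + (B + Y))/(B - 12) = (B + 2*Y)/(-12 + B))
W(-98, f(9, 5)) - 1*27060 = (4 + 2*(-98))/(-12 + 4) - 1*27060 = (4 - 196)/(-8) - 27060 = -⅛*(-192) - 27060 = 24 - 27060 = -27036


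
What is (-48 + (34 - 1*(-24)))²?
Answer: 100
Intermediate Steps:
(-48 + (34 - 1*(-24)))² = (-48 + (34 + 24))² = (-48 + 58)² = 10² = 100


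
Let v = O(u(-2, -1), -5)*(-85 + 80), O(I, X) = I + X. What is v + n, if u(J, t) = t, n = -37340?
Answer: -37310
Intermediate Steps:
v = 30 (v = (-1 - 5)*(-85 + 80) = -6*(-5) = 30)
v + n = 30 - 37340 = -37310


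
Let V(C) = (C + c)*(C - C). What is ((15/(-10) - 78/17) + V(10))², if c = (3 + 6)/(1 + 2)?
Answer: 42849/1156 ≈ 37.067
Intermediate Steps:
c = 3 (c = 9/3 = 9*(⅓) = 3)
V(C) = 0 (V(C) = (C + 3)*(C - C) = (3 + C)*0 = 0)
((15/(-10) - 78/17) + V(10))² = ((15/(-10) - 78/17) + 0)² = ((15*(-⅒) - 78*1/17) + 0)² = ((-3/2 - 78/17) + 0)² = (-207/34 + 0)² = (-207/34)² = 42849/1156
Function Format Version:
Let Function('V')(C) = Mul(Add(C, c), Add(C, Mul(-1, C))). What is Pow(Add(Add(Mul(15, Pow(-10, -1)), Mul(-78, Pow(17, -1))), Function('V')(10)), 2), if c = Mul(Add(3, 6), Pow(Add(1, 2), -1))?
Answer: Rational(42849, 1156) ≈ 37.067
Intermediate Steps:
c = 3 (c = Mul(9, Pow(3, -1)) = Mul(9, Rational(1, 3)) = 3)
Function('V')(C) = 0 (Function('V')(C) = Mul(Add(C, 3), Add(C, Mul(-1, C))) = Mul(Add(3, C), 0) = 0)
Pow(Add(Add(Mul(15, Pow(-10, -1)), Mul(-78, Pow(17, -1))), Function('V')(10)), 2) = Pow(Add(Add(Mul(15, Pow(-10, -1)), Mul(-78, Pow(17, -1))), 0), 2) = Pow(Add(Add(Mul(15, Rational(-1, 10)), Mul(-78, Rational(1, 17))), 0), 2) = Pow(Add(Add(Rational(-3, 2), Rational(-78, 17)), 0), 2) = Pow(Add(Rational(-207, 34), 0), 2) = Pow(Rational(-207, 34), 2) = Rational(42849, 1156)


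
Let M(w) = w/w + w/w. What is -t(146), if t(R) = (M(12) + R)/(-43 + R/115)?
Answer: 17020/4799 ≈ 3.5466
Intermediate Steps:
M(w) = 2 (M(w) = 1 + 1 = 2)
t(R) = (2 + R)/(-43 + R/115)
-t(146) = -115*(2 + 146)/(-4945 + 146) = -115*148/(-4799) = -115*(-1)*148/4799 = -1*(-17020/4799) = 17020/4799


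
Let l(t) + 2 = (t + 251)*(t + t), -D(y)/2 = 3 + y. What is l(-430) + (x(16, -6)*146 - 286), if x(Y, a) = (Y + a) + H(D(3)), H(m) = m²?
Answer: 176136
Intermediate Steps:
D(y) = -6 - 2*y (D(y) = -2*(3 + y) = -6 - 2*y)
x(Y, a) = 144 + Y + a (x(Y, a) = (Y + a) + (-6 - 2*3)² = (Y + a) + (-6 - 6)² = (Y + a) + (-12)² = (Y + a) + 144 = 144 + Y + a)
l(t) = -2 + 2*t*(251 + t) (l(t) = -2 + (t + 251)*(t + t) = -2 + (251 + t)*(2*t) = -2 + 2*t*(251 + t))
l(-430) + (x(16, -6)*146 - 286) = (-2 + 2*(-430)² + 502*(-430)) + ((144 + 16 - 6)*146 - 286) = (-2 + 2*184900 - 215860) + (154*146 - 286) = (-2 + 369800 - 215860) + (22484 - 286) = 153938 + 22198 = 176136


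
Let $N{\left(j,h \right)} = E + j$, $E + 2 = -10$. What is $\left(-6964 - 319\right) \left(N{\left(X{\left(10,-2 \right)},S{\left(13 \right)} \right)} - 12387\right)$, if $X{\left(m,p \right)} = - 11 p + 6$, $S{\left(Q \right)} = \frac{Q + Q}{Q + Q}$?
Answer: $90097993$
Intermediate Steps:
$E = -12$ ($E = -2 - 10 = -12$)
$S{\left(Q \right)} = 1$ ($S{\left(Q \right)} = \frac{2 Q}{2 Q} = 2 Q \frac{1}{2 Q} = 1$)
$X{\left(m,p \right)} = 6 - 11 p$
$N{\left(j,h \right)} = -12 + j$
$\left(-6964 - 319\right) \left(N{\left(X{\left(10,-2 \right)},S{\left(13 \right)} \right)} - 12387\right) = \left(-6964 - 319\right) \left(\left(-12 + \left(6 - -22\right)\right) - 12387\right) = - 7283 \left(\left(-12 + \left(6 + 22\right)\right) - 12387\right) = - 7283 \left(\left(-12 + 28\right) - 12387\right) = - 7283 \left(16 - 12387\right) = \left(-7283\right) \left(-12371\right) = 90097993$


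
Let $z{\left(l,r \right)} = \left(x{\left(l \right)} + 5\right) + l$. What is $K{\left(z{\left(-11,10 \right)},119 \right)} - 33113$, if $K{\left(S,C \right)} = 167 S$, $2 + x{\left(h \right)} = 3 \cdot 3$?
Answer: $-32946$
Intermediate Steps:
$x{\left(h \right)} = 7$ ($x{\left(h \right)} = -2 + 3 \cdot 3 = -2 + 9 = 7$)
$z{\left(l,r \right)} = 12 + l$ ($z{\left(l,r \right)} = \left(7 + 5\right) + l = 12 + l$)
$K{\left(z{\left(-11,10 \right)},119 \right)} - 33113 = 167 \left(12 - 11\right) - 33113 = 167 \cdot 1 - 33113 = 167 - 33113 = -32946$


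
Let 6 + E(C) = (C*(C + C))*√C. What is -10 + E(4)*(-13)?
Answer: -764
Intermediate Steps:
E(C) = -6 + 2*C^(5/2) (E(C) = -6 + (C*(C + C))*√C = -6 + (C*(2*C))*√C = -6 + (2*C²)*√C = -6 + 2*C^(5/2))
-10 + E(4)*(-13) = -10 + (-6 + 2*4^(5/2))*(-13) = -10 + (-6 + 2*32)*(-13) = -10 + (-6 + 64)*(-13) = -10 + 58*(-13) = -10 - 754 = -764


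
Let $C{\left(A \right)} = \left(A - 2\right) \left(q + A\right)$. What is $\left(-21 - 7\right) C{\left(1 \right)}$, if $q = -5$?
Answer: $-112$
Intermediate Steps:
$C{\left(A \right)} = \left(-5 + A\right) \left(-2 + A\right)$ ($C{\left(A \right)} = \left(A - 2\right) \left(-5 + A\right) = \left(-2 + A\right) \left(-5 + A\right) = \left(-5 + A\right) \left(-2 + A\right)$)
$\left(-21 - 7\right) C{\left(1 \right)} = \left(-21 - 7\right) \left(10 + 1^{2} - 7\right) = - 28 \left(10 + 1 - 7\right) = \left(-28\right) 4 = -112$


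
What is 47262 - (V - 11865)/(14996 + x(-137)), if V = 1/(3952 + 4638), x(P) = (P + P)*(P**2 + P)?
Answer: 2066510878939411/43724577480 ≈ 47262.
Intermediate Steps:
x(P) = 2*P*(P + P**2) (x(P) = (2*P)*(P + P**2) = 2*P*(P + P**2))
V = 1/8590 ≈ 0.00011641
47262 - (V - 11865)/(14996 + x(-137)) = 47262 - (1/8590 - 11865)/(14996 + 2*(-137)**2*(1 - 137)) = 47262 - (-101920349)/(8590*(14996 + 2*18769*(-136))) = 47262 - (-101920349)/(8590*(14996 - 5105168)) = 47262 - (-101920349)/(8590*(-5090172)) = 47262 - (-101920349)*(-1)/(8590*5090172) = 47262 - 1*101920349/43724577480 = 47262 - 101920349/43724577480 = 2066510878939411/43724577480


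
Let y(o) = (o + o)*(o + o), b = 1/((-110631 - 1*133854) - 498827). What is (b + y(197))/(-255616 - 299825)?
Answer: -115388781631/412865960592 ≈ -0.27948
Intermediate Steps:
b = -1/743312 (b = 1/((-110631 - 133854) - 498827) = 1/(-244485 - 498827) = 1/(-743312) = -1/743312 ≈ -1.3453e-6)
y(o) = 4*o**2 (y(o) = (2*o)*(2*o) = 4*o**2)
(b + y(197))/(-255616 - 299825) = (-1/743312 + 4*197**2)/(-255616 - 299825) = (-1/743312 + 4*38809)/(-555441) = (-1/743312 + 155236)*(-1/555441) = (115388781631/743312)*(-1/555441) = -115388781631/412865960592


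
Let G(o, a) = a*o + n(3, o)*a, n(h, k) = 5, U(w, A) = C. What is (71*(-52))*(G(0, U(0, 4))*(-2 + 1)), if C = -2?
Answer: -36920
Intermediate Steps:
U(w, A) = -2
G(o, a) = 5*a + a*o (G(o, a) = a*o + 5*a = 5*a + a*o)
(71*(-52))*(G(0, U(0, 4))*(-2 + 1)) = (71*(-52))*((-2*(5 + 0))*(-2 + 1)) = -3692*(-2*5)*(-1) = -(-36920)*(-1) = -3692*10 = -36920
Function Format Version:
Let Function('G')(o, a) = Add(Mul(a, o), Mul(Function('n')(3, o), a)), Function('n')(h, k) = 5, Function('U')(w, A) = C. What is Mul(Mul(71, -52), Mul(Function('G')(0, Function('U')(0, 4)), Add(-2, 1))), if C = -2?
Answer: -36920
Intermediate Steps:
Function('U')(w, A) = -2
Function('G')(o, a) = Add(Mul(5, a), Mul(a, o)) (Function('G')(o, a) = Add(Mul(a, o), Mul(5, a)) = Add(Mul(5, a), Mul(a, o)))
Mul(Mul(71, -52), Mul(Function('G')(0, Function('U')(0, 4)), Add(-2, 1))) = Mul(Mul(71, -52), Mul(Mul(-2, Add(5, 0)), Add(-2, 1))) = Mul(-3692, Mul(Mul(-2, 5), -1)) = Mul(-3692, Mul(-10, -1)) = Mul(-3692, 10) = -36920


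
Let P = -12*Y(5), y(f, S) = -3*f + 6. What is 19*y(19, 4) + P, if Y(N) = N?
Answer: -1029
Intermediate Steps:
y(f, S) = 6 - 3*f
P = -60 (P = -12*5 = -60)
19*y(19, 4) + P = 19*(6 - 3*19) - 60 = 19*(6 - 57) - 60 = 19*(-51) - 60 = -969 - 60 = -1029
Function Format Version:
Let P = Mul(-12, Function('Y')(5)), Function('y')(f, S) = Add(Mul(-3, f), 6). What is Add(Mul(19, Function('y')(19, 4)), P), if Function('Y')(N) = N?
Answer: -1029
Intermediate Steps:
Function('y')(f, S) = Add(6, Mul(-3, f))
P = -60 (P = Mul(-12, 5) = -60)
Add(Mul(19, Function('y')(19, 4)), P) = Add(Mul(19, Add(6, Mul(-3, 19))), -60) = Add(Mul(19, Add(6, -57)), -60) = Add(Mul(19, -51), -60) = Add(-969, -60) = -1029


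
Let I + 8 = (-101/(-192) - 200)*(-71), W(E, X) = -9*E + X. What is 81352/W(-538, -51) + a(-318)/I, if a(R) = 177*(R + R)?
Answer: 117537930152/13020467163 ≈ 9.0272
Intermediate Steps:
a(R) = 354*R (a(R) = 177*(2*R) = 354*R)
W(E, X) = X - 9*E
I = 2717693/192 (I = -8 + (-101/(-192) - 200)*(-71) = -8 + (-101*(-1/192) - 200)*(-71) = -8 + (101/192 - 200)*(-71) = -8 - 38299/192*(-71) = -8 + 2719229/192 = 2717693/192 ≈ 14155.)
81352/W(-538, -51) + a(-318)/I = 81352/(-51 - 9*(-538)) + (354*(-318))/(2717693/192) = 81352/(-51 + 4842) - 112572*192/2717693 = 81352/4791 - 21613824/2717693 = 117537930152/13020467163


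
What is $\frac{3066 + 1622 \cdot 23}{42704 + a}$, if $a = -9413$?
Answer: $\frac{40372}{33291} \approx 1.2127$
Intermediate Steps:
$\frac{3066 + 1622 \cdot 23}{42704 + a} = \frac{3066 + 1622 \cdot 23}{42704 - 9413} = \frac{3066 + 37306}{33291} = 40372 \cdot \frac{1}{33291} = \frac{40372}{33291}$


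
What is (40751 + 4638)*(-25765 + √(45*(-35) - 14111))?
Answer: -1169447585 + 45389*I*√15686 ≈ -1.1694e+9 + 5.6847e+6*I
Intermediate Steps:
(40751 + 4638)*(-25765 + √(45*(-35) - 14111)) = 45389*(-25765 + √(-1575 - 14111)) = 45389*(-25765 + √(-15686)) = 45389*(-25765 + I*√15686) = -1169447585 + 45389*I*√15686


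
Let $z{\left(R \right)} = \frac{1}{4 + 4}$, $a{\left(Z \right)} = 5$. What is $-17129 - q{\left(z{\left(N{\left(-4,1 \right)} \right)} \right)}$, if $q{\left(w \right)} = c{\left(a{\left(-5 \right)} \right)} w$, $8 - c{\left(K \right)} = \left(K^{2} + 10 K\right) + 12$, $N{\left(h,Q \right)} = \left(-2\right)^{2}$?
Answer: $- \frac{136953}{8} \approx -17119.0$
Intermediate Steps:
$N{\left(h,Q \right)} = 4$
$c{\left(K \right)} = -4 - K^{2} - 10 K$ ($c{\left(K \right)} = 8 - \left(\left(K^{2} + 10 K\right) + 12\right) = 8 - \left(12 + K^{2} + 10 K\right) = -4 - K^{2} - 10 K$)
$z{\left(R \right)} = \frac{1}{8}$
$q{\left(w \right)} = - 79 w$ ($q{\left(w \right)} = \left(-4 - 5^{2} - 50\right) w = \left(-4 - 25 - 50\right) w = - 79 w$)
$-17129 - q{\left(z{\left(N{\left(-4,1 \right)} \right)} \right)} = -17129 - \left(-79\right) \frac{1}{8} = -17129 - - \frac{79}{8} = -17129 + \frac{79}{8} = - \frac{136953}{8}$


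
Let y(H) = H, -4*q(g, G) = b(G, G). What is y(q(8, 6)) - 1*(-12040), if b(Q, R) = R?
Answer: 24077/2 ≈ 12039.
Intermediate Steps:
q(g, G) = -G/4
y(q(8, 6)) - 1*(-12040) = -¼*6 - 1*(-12040) = -3/2 + 12040 = 24077/2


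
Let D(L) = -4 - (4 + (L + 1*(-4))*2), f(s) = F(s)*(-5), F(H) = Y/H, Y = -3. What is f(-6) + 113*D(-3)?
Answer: 1351/2 ≈ 675.50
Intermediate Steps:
F(H) = -3/H
f(s) = 15/s (f(s) = -3/s*(-5) = 15/s)
D(L) = -2*L (D(L) = -4 - (4 + (L - 4)*2) = -4 - (4 + (-4 + L)*2) = -4 - (4 + (-8 + 2*L)) = -4 - (-4 + 2*L) = -4 + (4 - 2*L) = -2*L)
f(-6) + 113*D(-3) = 15/(-6) + 113*(-2*(-3)) = 15*(-⅙) + 113*6 = -5/2 + 678 = 1351/2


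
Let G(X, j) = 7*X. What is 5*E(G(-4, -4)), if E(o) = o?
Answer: -140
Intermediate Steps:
5*E(G(-4, -4)) = 5*(7*(-4)) = 5*(-28) = -140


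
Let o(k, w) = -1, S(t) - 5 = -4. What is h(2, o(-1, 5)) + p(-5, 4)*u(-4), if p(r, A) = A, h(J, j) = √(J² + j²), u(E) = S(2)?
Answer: 4 + √5 ≈ 6.2361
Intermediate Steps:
S(t) = 1 (S(t) = 5 - 4 = 1)
u(E) = 1
h(2, o(-1, 5)) + p(-5, 4)*u(-4) = √(2² + (-1)²) + 4*1 = √(4 + 1) + 4 = √5 + 4 = 4 + √5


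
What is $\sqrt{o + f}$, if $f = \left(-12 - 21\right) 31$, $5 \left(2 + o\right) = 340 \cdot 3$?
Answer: $i \sqrt{821} \approx 28.653 i$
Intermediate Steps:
$o = 202$ ($o = -2 + \frac{340 \cdot 3}{5} = -2 + \frac{1}{5} \cdot 1020 = -2 + 204 = 202$)
$f = -1023$ ($f = \left(-33\right) 31 = -1023$)
$\sqrt{o + f} = \sqrt{202 - 1023} = \sqrt{-821} = i \sqrt{821}$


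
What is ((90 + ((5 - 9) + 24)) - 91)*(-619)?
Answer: -11761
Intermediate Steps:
((90 + ((5 - 9) + 24)) - 91)*(-619) = ((90 + (-4 + 24)) - 91)*(-619) = ((90 + 20) - 91)*(-619) = (110 - 91)*(-619) = 19*(-619) = -11761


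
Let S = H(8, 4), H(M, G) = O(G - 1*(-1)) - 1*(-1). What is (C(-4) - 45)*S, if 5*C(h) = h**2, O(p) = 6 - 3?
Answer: -836/5 ≈ -167.20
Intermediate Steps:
O(p) = 3
C(h) = h**2/5
H(M, G) = 4 (H(M, G) = 3 - 1*(-1) = 3 + 1 = 4)
S = 4
(C(-4) - 45)*S = ((1/5)*(-4)**2 - 45)*4 = ((1/5)*16 - 45)*4 = (16/5 - 45)*4 = -209/5*4 = -836/5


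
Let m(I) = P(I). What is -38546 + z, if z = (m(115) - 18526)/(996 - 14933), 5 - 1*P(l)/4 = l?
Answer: -537196636/13937 ≈ -38545.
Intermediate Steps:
P(l) = 20 - 4*l
m(I) = 20 - 4*I
z = 18966/13937 (z = ((20 - 4*115) - 18526)/(996 - 14933) = ((20 - 460) - 18526)/(-13937) = (-440 - 18526)*(-1/13937) = -18966*(-1/13937) = 18966/13937 ≈ 1.3608)
-38546 + z = -38546 + 18966/13937 = -537196636/13937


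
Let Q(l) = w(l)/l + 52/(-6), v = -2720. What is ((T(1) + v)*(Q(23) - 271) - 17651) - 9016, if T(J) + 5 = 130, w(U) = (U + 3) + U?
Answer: 15951409/23 ≈ 6.9354e+5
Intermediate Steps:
w(U) = 3 + 2*U (w(U) = (3 + U) + U = 3 + 2*U)
T(J) = 125 (T(J) = -5 + 130 = 125)
Q(l) = -26/3 + (3 + 2*l)/l (Q(l) = (3 + 2*l)/l + 52/(-6) = (3 + 2*l)/l + 52*(-⅙) = (3 + 2*l)/l - 26/3 = -26/3 + (3 + 2*l)/l)
((T(1) + v)*(Q(23) - 271) - 17651) - 9016 = ((125 - 2720)*((-20/3 + 3/23) - 271) - 17651) - 9016 = (-2595*((-20/3 + 3*(1/23)) - 271) - 17651) - 9016 = (-2595*((-20/3 + 3/23) - 271) - 17651) - 9016 = (-2595*(-451/69 - 271) - 17651) - 9016 = (-2595*(-19150/69) - 17651) - 9016 = (16564750/23 - 17651) - 9016 = 16158777/23 - 9016 = 15951409/23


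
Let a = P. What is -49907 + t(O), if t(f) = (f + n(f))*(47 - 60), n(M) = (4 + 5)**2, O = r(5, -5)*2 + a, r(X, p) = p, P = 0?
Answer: -50830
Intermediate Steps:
a = 0
O = -10 (O = -5*2 + 0 = -10 + 0 = -10)
n(M) = 81 (n(M) = 9**2 = 81)
t(f) = -1053 - 13*f (t(f) = (f + 81)*(47 - 60) = (81 + f)*(-13) = -1053 - 13*f)
-49907 + t(O) = -49907 + (-1053 - 13*(-10)) = -49907 + (-1053 + 130) = -49907 - 923 = -50830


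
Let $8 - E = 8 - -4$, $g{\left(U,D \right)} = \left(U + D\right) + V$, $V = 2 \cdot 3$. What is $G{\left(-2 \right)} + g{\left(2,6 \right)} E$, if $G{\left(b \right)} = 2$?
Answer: $-54$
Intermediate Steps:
$V = 6$
$g{\left(U,D \right)} = 6 + D + U$ ($g{\left(U,D \right)} = \left(U + D\right) + 6 = \left(D + U\right) + 6 = 6 + D + U$)
$E = -4$ ($E = 8 - \left(8 - -4\right) = 8 - \left(8 + 4\right) = 8 - 12 = -4$)
$G{\left(-2 \right)} + g{\left(2,6 \right)} E = 2 + \left(6 + 6 + 2\right) \left(-4\right) = 2 + 14 \left(-4\right) = 2 - 56 = -54$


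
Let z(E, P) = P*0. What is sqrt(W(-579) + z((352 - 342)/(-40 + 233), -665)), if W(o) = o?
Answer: I*sqrt(579) ≈ 24.062*I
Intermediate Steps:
z(E, P) = 0
sqrt(W(-579) + z((352 - 342)/(-40 + 233), -665)) = sqrt(-579 + 0) = sqrt(-579) = I*sqrt(579)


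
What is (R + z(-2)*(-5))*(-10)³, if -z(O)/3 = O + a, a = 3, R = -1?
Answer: -14000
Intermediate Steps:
z(O) = -9 - 3*O (z(O) = -3*(O + 3) = -3*(3 + O) = -9 - 3*O)
(R + z(-2)*(-5))*(-10)³ = (-1 + (-9 - 3*(-2))*(-5))*(-10)³ = (-1 + (-9 + 6)*(-5))*(-1000) = (-1 - 3*(-5))*(-1000) = (-1 + 15)*(-1000) = 14*(-1000) = -14000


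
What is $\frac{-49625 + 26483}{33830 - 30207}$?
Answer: $- \frac{23142}{3623} \approx -6.3875$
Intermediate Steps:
$\frac{-49625 + 26483}{33830 - 30207} = - \frac{23142}{3623}$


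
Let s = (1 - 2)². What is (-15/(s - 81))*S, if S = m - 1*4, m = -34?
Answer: -57/8 ≈ -7.1250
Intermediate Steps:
S = -38 (S = -34 - 1*4 = -34 - 4 = -38)
s = 1 (s = (-1)² = 1)
(-15/(s - 81))*S = (-15/(1 - 81))*(-38) = (-15/(-80))*(-38) = -1/80*(-15)*(-38) = (3/16)*(-38) = -57/8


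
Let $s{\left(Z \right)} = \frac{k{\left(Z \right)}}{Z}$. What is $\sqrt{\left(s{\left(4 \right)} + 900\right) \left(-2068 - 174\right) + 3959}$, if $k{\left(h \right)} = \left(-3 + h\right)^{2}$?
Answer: $\frac{i \sqrt{8057606}}{2} \approx 1419.3 i$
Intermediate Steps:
$s{\left(Z \right)} = \frac{\left(-3 + Z\right)^{2}}{Z}$
$\sqrt{\left(s{\left(4 \right)} + 900\right) \left(-2068 - 174\right) + 3959} = \sqrt{\left(\frac{\left(-3 + 4\right)^{2}}{4} + 900\right) \left(-2068 - 174\right) + 3959} = \sqrt{\left(\frac{1^{2}}{4} + 900\right) \left(-2242\right) + 3959} = \sqrt{\left(\frac{1}{4} \cdot 1 + 900\right) \left(-2242\right) + 3959} = \sqrt{\left(\frac{1}{4} + 900\right) \left(-2242\right) + 3959} = \sqrt{\frac{3601}{4} \left(-2242\right) + 3959} = \sqrt{- \frac{4036721}{2} + 3959} = \sqrt{- \frac{4028803}{2}} = \frac{i \sqrt{8057606}}{2}$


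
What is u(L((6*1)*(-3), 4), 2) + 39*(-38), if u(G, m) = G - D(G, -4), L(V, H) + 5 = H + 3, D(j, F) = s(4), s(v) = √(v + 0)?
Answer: -1482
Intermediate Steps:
s(v) = √v
D(j, F) = 2 (D(j, F) = √4 = 2)
L(V, H) = -2 + H (L(V, H) = -5 + (H + 3) = -5 + (3 + H) = -2 + H)
u(G, m) = -2 + G (u(G, m) = G - 1*2 = G - 2 = -2 + G)
u(L((6*1)*(-3), 4), 2) + 39*(-38) = (-2 + (-2 + 4)) + 39*(-38) = (-2 + 2) - 1482 = 0 - 1482 = -1482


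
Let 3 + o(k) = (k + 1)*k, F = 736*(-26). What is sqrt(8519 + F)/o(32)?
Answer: I*sqrt(10617)/1053 ≈ 0.097853*I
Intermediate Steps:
F = -19136
o(k) = -3 + k*(1 + k) (o(k) = -3 + (k + 1)*k = -3 + (1 + k)*k = -3 + k*(1 + k))
sqrt(8519 + F)/o(32) = sqrt(8519 - 19136)/(-3 + 32 + 32**2) = sqrt(-10617)/(-3 + 32 + 1024) = (I*sqrt(10617))/1053 = (I*sqrt(10617))*(1/1053) = I*sqrt(10617)/1053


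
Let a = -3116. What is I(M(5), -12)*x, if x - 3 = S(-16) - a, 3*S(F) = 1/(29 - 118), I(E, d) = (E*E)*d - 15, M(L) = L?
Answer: -87441060/89 ≈ -9.8248e+5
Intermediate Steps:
I(E, d) = -15 + d*E² (I(E, d) = E²*d - 15 = d*E² - 15 = -15 + d*E²)
S(F) = -1/267 (S(F) = 1/(3*(29 - 118)) = (⅓)/(-89) = (⅓)*(-1/89) = -1/267)
x = 832772/267 (x = 3 + (-1/267 - 1*(-3116)) = 3 + (-1/267 + 3116) = 3 + 831971/267 = 832772/267 ≈ 3119.0)
I(M(5), -12)*x = (-15 - 12*5²)*(832772/267) = (-15 - 12*25)*(832772/267) = (-15 - 300)*(832772/267) = -315*832772/267 = -87441060/89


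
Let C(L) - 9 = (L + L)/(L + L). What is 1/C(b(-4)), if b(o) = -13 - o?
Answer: ⅒ ≈ 0.10000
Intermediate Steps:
C(L) = 10 (C(L) = 9 + (L + L)/(L + L) = 9 + (2*L)/((2*L)) = 9 + (2*L)*(1/(2*L)) = 9 + 1 = 10)
1/C(b(-4)) = 1/10 = ⅒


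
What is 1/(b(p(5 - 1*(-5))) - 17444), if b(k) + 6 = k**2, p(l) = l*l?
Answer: -1/7450 ≈ -0.00013423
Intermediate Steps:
p(l) = l**2
b(k) = -6 + k**2
1/(b(p(5 - 1*(-5))) - 17444) = 1/((-6 + ((5 - 1*(-5))**2)**2) - 17444) = 1/((-6 + ((5 + 5)**2)**2) - 17444) = 1/((-6 + (10**2)**2) - 17444) = 1/((-6 + 100**2) - 17444) = 1/((-6 + 10000) - 17444) = 1/(9994 - 17444) = 1/(-7450) = -1/7450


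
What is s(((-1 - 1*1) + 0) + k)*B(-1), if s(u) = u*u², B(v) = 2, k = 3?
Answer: 2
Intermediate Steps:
s(u) = u³
s(((-1 - 1*1) + 0) + k)*B(-1) = (((-1 - 1*1) + 0) + 3)³*2 = (((-1 - 1) + 0) + 3)³*2 = ((-2 + 0) + 3)³*2 = (-2 + 3)³*2 = 1³*2 = 1*2 = 2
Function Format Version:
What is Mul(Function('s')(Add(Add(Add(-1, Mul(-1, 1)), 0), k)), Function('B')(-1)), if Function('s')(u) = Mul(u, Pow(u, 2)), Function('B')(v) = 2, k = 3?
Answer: 2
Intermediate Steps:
Function('s')(u) = Pow(u, 3)
Mul(Function('s')(Add(Add(Add(-1, Mul(-1, 1)), 0), k)), Function('B')(-1)) = Mul(Pow(Add(Add(Add(-1, Mul(-1, 1)), 0), 3), 3), 2) = Mul(Pow(Add(Add(Add(-1, -1), 0), 3), 3), 2) = Mul(Pow(Add(Add(-2, 0), 3), 3), 2) = Mul(Pow(Add(-2, 3), 3), 2) = Mul(Pow(1, 3), 2) = Mul(1, 2) = 2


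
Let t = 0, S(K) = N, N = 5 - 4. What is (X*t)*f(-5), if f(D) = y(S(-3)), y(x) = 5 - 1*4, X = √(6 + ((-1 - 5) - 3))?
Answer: 0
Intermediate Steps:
N = 1
S(K) = 1
X = I*√3 (X = √(6 + (-6 - 3)) = √(6 - 9) = √(-3) = I*√3 ≈ 1.732*I)
y(x) = 1 (y(x) = 5 - 4 = 1)
f(D) = 1
(X*t)*f(-5) = ((I*√3)*0)*1 = 0*1 = 0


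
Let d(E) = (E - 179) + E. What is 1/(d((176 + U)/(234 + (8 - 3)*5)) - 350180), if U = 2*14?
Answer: -259/90742573 ≈ -2.8542e-6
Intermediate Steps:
U = 28
d(E) = -179 + 2*E (d(E) = (-179 + E) + E = -179 + 2*E)
1/(d((176 + U)/(234 + (8 - 3)*5)) - 350180) = 1/((-179 + 2*((176 + 28)/(234 + (8 - 3)*5))) - 350180) = 1/((-179 + 2*(204/(234 + 5*5))) - 350180) = 1/((-179 + 2*(204/(234 + 25))) - 350180) = 1/((-179 + 2*(204/259)) - 350180) = 1/((-179 + 408/259) - 350180) = 1/(-45953/259 - 350180) = 1/(-90742573/259) = -259/90742573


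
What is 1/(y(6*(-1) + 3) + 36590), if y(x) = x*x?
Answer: 1/36599 ≈ 2.7323e-5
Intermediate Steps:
y(x) = x²
1/(y(6*(-1) + 3) + 36590) = 1/((6*(-1) + 3)² + 36590) = 1/((-6 + 3)² + 36590) = 1/((-3)² + 36590) = 1/(9 + 36590) = 1/36599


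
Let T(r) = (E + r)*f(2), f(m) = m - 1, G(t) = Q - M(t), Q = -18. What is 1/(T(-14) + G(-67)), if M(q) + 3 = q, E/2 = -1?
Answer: 1/36 ≈ 0.027778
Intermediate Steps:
E = -2 (E = 2*(-1) = -2)
M(q) = -3 + q
G(t) = -15 - t (G(t) = -18 - (-3 + t) = -18 + (3 - t) = -15 - t)
f(m) = -1 + m
T(r) = -2 + r (T(r) = (-2 + r)*(-1 + 2) = (-2 + r)*1 = -2 + r)
1/(T(-14) + G(-67)) = 1/((-2 - 14) + (-15 - 1*(-67))) = 1/(-16 + (-15 + 67)) = 1/(-16 + 52) = 1/36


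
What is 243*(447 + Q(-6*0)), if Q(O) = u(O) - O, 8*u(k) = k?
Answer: 108621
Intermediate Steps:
u(k) = k/8
Q(O) = -7*O/8 (Q(O) = O/8 - O = -7*O/8)
243*(447 + Q(-6*0)) = 243*(447 - (-21)*0/4) = 243*(447 - 7/8*0) = 243*(447 + 0) = 243*447 = 108621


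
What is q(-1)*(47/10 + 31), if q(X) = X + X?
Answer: -357/5 ≈ -71.400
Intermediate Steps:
q(X) = 2*X
q(-1)*(47/10 + 31) = (2*(-1))*(47/10 + 31) = -2*(47*(⅒) + 31) = -2*(47/10 + 31) = -2*357/10 = -357/5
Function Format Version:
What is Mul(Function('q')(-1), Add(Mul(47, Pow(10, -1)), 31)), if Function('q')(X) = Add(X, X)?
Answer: Rational(-357, 5) ≈ -71.400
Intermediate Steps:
Function('q')(X) = Mul(2, X)
Mul(Function('q')(-1), Add(Mul(47, Pow(10, -1)), 31)) = Mul(Mul(2, -1), Add(Mul(47, Pow(10, -1)), 31)) = Mul(-2, Add(Mul(47, Rational(1, 10)), 31)) = Mul(-2, Add(Rational(47, 10), 31)) = Mul(-2, Rational(357, 10)) = Rational(-357, 5)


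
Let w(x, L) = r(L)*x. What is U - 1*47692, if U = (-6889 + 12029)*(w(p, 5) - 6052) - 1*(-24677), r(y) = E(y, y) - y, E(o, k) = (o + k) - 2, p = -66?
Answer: -32148015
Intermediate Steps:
E(o, k) = -2 + k + o (E(o, k) = (k + o) - 2 = -2 + k + o)
r(y) = -2 + y (r(y) = (-2 + y + y) - y = (-2 + 2*y) - y = -2 + y)
w(x, L) = x*(-2 + L) (w(x, L) = (-2 + L)*x = x*(-2 + L))
U = -32100323 (U = (-6889 + 12029)*(-66*(-2 + 5) - 6052) - 1*(-24677) = 5140*(-66*3 - 6052) + 24677 = 5140*(-198 - 6052) + 24677 = 5140*(-6250) + 24677 = -32125000 + 24677 = -32100323)
U - 1*47692 = -32100323 - 1*47692 = -32100323 - 47692 = -32148015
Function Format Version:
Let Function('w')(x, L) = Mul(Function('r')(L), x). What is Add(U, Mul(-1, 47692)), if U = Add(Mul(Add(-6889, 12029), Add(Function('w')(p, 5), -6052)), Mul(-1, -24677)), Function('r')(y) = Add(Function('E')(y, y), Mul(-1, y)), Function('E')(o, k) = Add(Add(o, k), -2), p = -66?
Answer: -32148015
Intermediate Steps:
Function('E')(o, k) = Add(-2, k, o) (Function('E')(o, k) = Add(Add(k, o), -2) = Add(-2, k, o))
Function('r')(y) = Add(-2, y) (Function('r')(y) = Add(Add(-2, y, y), Mul(-1, y)) = Add(Add(-2, Mul(2, y)), Mul(-1, y)) = Add(-2, y))
Function('w')(x, L) = Mul(x, Add(-2, L)) (Function('w')(x, L) = Mul(Add(-2, L), x) = Mul(x, Add(-2, L)))
U = -32100323 (U = Add(Mul(Add(-6889, 12029), Add(Mul(-66, Add(-2, 5)), -6052)), Mul(-1, -24677)) = Add(Mul(5140, Add(Mul(-66, 3), -6052)), 24677) = Add(Mul(5140, Add(-198, -6052)), 24677) = Add(Mul(5140, -6250), 24677) = Add(-32125000, 24677) = -32100323)
Add(U, Mul(-1, 47692)) = Add(-32100323, Mul(-1, 47692)) = Add(-32100323, -47692) = -32148015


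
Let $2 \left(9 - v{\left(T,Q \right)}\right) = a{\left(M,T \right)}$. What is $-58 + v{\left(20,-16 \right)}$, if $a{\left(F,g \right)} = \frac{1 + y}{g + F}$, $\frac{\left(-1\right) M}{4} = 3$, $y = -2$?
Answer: $- \frac{783}{16} \approx -48.938$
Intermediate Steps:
$M = -12$ ($M = \left(-4\right) 3 = -12$)
$a{\left(F,g \right)} = - \frac{1}{F + g}$ ($a{\left(F,g \right)} = \frac{1 - 2}{g + F} = - \frac{1}{F + g}$)
$v{\left(T,Q \right)} = 9 + \frac{1}{2 \left(-12 + T\right)}$ ($v{\left(T,Q \right)} = 9 - \frac{\left(-1\right) \frac{1}{-12 + T}}{2} = 9 + \frac{1}{2 \left(-12 + T\right)}$)
$-58 + v{\left(20,-16 \right)} = -58 + \frac{-215 + 18 \cdot 20}{2 \left(-12 + 20\right)} = -58 + \frac{-215 + 360}{2 \cdot 8} = -58 + \frac{1}{2} \cdot \frac{1}{8} \cdot 145 = -58 + \frac{145}{16} = - \frac{783}{16}$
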